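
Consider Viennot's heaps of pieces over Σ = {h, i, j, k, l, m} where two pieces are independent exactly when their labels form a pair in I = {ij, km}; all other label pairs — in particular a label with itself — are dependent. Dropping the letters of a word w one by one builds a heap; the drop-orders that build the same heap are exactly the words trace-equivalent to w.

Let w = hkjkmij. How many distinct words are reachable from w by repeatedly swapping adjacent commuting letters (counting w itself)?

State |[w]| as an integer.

4

0(h) covers ∅
1(k) covers 0:h
2(j) covers 1:k
3(k) covers 2:j
4(m) covers 2:j
5(i) covers 3:k, 4:m
6(j) covers 3:k, 4:m
floor of heap: 0:h
completions by unplaced set U, small U first (add the entries for U minus each lowest piece of U):
  |U|=1: {5}:1  {6}:1
  |U|=2: {5,6}:2
  |U|=3: {3,5,6}:2  {4,5,6}:2
  |U|=4: {3,4,5,6}:4
  |U|=5: {2,3,4,5,6}:4
  start at 0(h): 4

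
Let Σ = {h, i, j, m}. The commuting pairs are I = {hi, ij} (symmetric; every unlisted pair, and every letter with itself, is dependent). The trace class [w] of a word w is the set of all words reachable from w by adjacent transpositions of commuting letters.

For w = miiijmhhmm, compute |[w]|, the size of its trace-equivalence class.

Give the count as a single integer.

4

drop 0:m onto floor
drop 1:i onto {0:m}
drop 2:i onto {1:i}
drop 3:i onto {2:i}
drop 4:j onto {0:m}
drop 5:m onto {3:i, 4:j}
drop 6:h onto {5:m}
drop 7:h onto {6:h}
drop 8:m onto {7:h}
drop 9:m onto {8:m}
ground layer = {0:m}
drop-orders for the pieces not yet dropped (sum over which currently-grounded one goes next):
  1 to go: {9} 1
  2 to go: {8,9} 1
  3 to go: {7,8,9} 1
  4 to go: {6,7,8,9} 1
  5 to go: {5,6,7,8,9} 1
  6 to go: {3,5,6,7,8,9} 1  {4,5,6,7,8,9} 1
  7 to go: {2,3,5,6,7,8,9} 1  {3,4,5,6,7,8,9} 2
  8 to go: {1,2,3,5,6,7,8,9} 1  {2,3,4,5,6,7,8,9} 3
  if 0:m drops first: 4 orders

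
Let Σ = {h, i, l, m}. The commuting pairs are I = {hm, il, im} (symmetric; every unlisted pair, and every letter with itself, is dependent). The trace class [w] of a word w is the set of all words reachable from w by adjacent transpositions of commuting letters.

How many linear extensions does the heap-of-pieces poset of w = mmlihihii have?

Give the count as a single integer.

drop 0:m onto floor
drop 1:m onto {0:m}
drop 2:l onto {1:m}
drop 3:i onto floor
drop 4:h onto {2:l, 3:i}
drop 5:i onto {4:h}
drop 6:h onto {5:i}
drop 7:i onto {6:h}
drop 8:i onto {7:i}
ground layer = {0:m, 3:i}
drop-orders for the pieces not yet dropped (sum over which currently-grounded one goes next):
  1 to go: {8} 1
  2 to go: {7,8} 1
  3 to go: {6,7,8} 1
  4 to go: {5,6,7,8} 1
  5 to go: {4,5,6,7,8} 1
  6 to go: {2,4,5,6,7,8} 1  {3,4,5,6,7,8} 1
  7 to go: {1,2,4,5,6,7,8} 1  {2,3,4,5,6,7,8} 2
  if 0:m drops first: 3 orders
  if 3:i drops first: 1 orders
heap linearizations: 4

4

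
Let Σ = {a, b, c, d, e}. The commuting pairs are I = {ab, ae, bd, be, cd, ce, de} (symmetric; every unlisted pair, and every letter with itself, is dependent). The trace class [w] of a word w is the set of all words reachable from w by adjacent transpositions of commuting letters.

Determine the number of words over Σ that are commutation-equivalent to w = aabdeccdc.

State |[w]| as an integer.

0(a) covers ∅
1(a) covers 0:a
2(b) covers ∅
3(d) covers 1:a
4(e) covers ∅
5(c) covers 1:a, 2:b
6(c) covers 5:c
7(d) covers 3:d
8(c) covers 6:c
floor of heap: 0:a, 2:b, 4:e
completions by unplaced set U, small U first (add the entries for U minus each lowest piece of U):
  |U|=1: {4}:1  {7}:1  {8}:1
  |U|=2: {3,7}:1  {4,7}:2  {4,8}:2  {6,8}:1  {7,8}:2
  |U|=3: {3,4,7}:3  {3,7,8}:3  {4,6,8}:3  {4,7,8}:6  {5,6,8}:1  {6,7,8}:3
  |U|=4: {2,5,6,8}:1  {3,4,7,8}:12  {3,6,7,8}:6  {4,5,6,8}:4  {4,6,7,8}:12  {5,6,7,8}:4
  |U|=5: {2,4,5,6,8}:5  {2,5,6,7,8}:5  {3,4,6,7,8}:30  {3,5,6,7,8}:10  {4,5,6,7,8}:20
  |U|=6: {1,3,5,6,7,8}:10  {2,3,5,6,7,8}:15  {2,4,5,6,7,8}:30  {3,4,5,6,7,8}:60
  |U|=7: {0,1,3,5,6,7,8}:10  {1,2,3,5,6,7,8}:25  {1,3,4,5,6,7,8}:70  {2,3,4,5,6,7,8}:105
  start at 0(a): 200
  start at 2(b): 80
  start at 4(e): 35
sum over floor = 315

315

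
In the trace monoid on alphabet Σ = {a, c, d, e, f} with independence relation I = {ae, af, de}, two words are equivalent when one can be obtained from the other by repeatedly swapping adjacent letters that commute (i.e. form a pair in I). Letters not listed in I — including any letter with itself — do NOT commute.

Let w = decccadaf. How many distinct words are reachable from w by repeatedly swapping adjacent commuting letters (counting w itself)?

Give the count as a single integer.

4

0(d) covers ∅
1(e) covers ∅
2(c) covers 0:d, 1:e
3(c) covers 2:c
4(c) covers 3:c
5(a) covers 4:c
6(d) covers 5:a
7(a) covers 6:d
8(f) covers 6:d
floor of heap: 0:d, 1:e
completions by unplaced set U, small U first (add the entries for U minus each lowest piece of U):
  |U|=1: {7}:1  {8}:1
  |U|=2: {7,8}:2
  |U|=3: {6,7,8}:2
  |U|=4: {5,6,7,8}:2
  |U|=5: {4,5,6,7,8}:2
  |U|=6: {3,4,5,6,7,8}:2
  |U|=7: {2,3,4,5,6,7,8}:2
  start at 0(d): 2
  start at 1(e): 2
sum over floor = 4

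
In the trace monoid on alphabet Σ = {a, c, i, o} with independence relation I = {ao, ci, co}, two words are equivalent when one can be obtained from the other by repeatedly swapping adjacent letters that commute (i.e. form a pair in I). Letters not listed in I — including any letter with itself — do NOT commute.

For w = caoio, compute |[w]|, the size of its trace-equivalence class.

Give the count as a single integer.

0(c) covers ∅
1(a) covers 0:c
2(o) covers ∅
3(i) covers 1:a, 2:o
4(o) covers 3:i
floor of heap: 0:c, 2:o
completions by unplaced set U, small U first (add the entries for U minus each lowest piece of U):
  |U|=1: {4}:1
  |U|=2: {3,4}:1
  |U|=3: {1,3,4}:1  {2,3,4}:1
  start at 0(c): 2
  start at 2(o): 1
sum over floor = 3

3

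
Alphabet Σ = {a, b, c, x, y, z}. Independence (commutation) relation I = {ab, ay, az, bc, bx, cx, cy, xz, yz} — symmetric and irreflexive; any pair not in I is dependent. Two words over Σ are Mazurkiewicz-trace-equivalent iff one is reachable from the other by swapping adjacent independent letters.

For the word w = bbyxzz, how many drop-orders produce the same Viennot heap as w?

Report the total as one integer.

drop 0:b onto floor
drop 1:b onto {0:b}
drop 2:y onto {1:b}
drop 3:x onto {2:y}
drop 4:z onto {1:b}
drop 5:z onto {4:z}
ground layer = {0:b}
drop-orders for the pieces not yet dropped (sum over which currently-grounded one goes next):
  1 to go: {3} 1  {5} 1
  2 to go: {2,3} 1  {3,5} 2  {4,5} 1
  3 to go: {2,3,5} 3  {3,4,5} 3
  4 to go: {2,3,4,5} 6
  if 0:b drops first: 6 orders

6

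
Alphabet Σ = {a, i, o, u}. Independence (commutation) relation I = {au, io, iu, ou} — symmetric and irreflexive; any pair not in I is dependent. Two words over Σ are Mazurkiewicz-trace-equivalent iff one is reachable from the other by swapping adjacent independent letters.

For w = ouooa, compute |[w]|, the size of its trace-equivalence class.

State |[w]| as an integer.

5

0(o) covers ∅
1(u) covers ∅
2(o) covers 0:o
3(o) covers 2:o
4(a) covers 3:o
floor of heap: 0:o, 1:u
completions by unplaced set U, small U first (add the entries for U minus each lowest piece of U):
  |U|=1: {1}:1  {4}:1
  |U|=2: {1,4}:2  {3,4}:1
  |U|=3: {1,3,4}:3  {2,3,4}:1
  start at 0(o): 4
  start at 1(u): 1
sum over floor = 5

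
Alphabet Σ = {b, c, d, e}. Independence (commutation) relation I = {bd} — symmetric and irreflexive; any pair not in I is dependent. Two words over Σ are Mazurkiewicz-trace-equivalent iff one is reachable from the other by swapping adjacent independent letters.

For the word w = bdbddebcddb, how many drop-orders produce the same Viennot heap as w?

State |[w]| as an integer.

drop 0:b onto floor
drop 1:d onto floor
drop 2:b onto {0:b}
drop 3:d onto {1:d}
drop 4:d onto {3:d}
drop 5:e onto {2:b, 4:d}
drop 6:b onto {5:e}
drop 7:c onto {6:b}
drop 8:d onto {7:c}
drop 9:d onto {8:d}
drop 10:b onto {7:c}
ground layer = {0:b, 1:d}
drop-orders for the pieces not yet dropped (sum over which currently-grounded one goes next):
  1 to go: {9} 1  {10} 1
  2 to go: {8,9} 1  {9,10} 2
  3 to go: {8,9,10} 3
  4 to go: {7,8,9,10} 3
  5 to go: {6,7,8,9,10} 3
  6 to go: {5,6,7,8,9,10} 3
  7 to go: {2,5,6,7,8,9,10} 3  {4,5,6,7,8,9,10} 3
  8 to go: {0,2,5,6,7,8,9,10} 3  {2,4,5,6,7,8,9,10} 6  {3,4,5,6,7,8,9,10} 3
  9 to go: {0,2,4,5,6,7,8,9,10} 9  {1,3,4,5,6,7,8,9,10} 3  {2,3,4,5,6,7,8,9,10} 9
  if 0:b drops first: 12 orders
  if 1:d drops first: 18 orders
heap linearizations: 30

30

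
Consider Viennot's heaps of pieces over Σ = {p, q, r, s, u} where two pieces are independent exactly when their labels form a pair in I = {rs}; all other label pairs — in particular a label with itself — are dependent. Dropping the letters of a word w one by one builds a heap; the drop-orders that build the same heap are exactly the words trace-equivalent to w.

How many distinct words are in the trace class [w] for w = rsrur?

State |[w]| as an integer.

3

drop 0:r onto floor
drop 1:s onto floor
drop 2:r onto {0:r}
drop 3:u onto {1:s, 2:r}
drop 4:r onto {3:u}
ground layer = {0:r, 1:s}
drop-orders for the pieces not yet dropped (sum over which currently-grounded one goes next):
  1 to go: {4} 1
  2 to go: {3,4} 1
  3 to go: {1,3,4} 1  {2,3,4} 1
  if 0:r drops first: 2 orders
  if 1:s drops first: 1 orders
heap linearizations: 3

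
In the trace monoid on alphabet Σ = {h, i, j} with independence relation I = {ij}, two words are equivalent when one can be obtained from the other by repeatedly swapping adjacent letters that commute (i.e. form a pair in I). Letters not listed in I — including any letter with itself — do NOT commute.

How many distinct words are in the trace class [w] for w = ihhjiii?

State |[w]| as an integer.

drop 0:i onto floor
drop 1:h onto {0:i}
drop 2:h onto {1:h}
drop 3:j onto {2:h}
drop 4:i onto {2:h}
drop 5:i onto {4:i}
drop 6:i onto {5:i}
ground layer = {0:i}
drop-orders for the pieces not yet dropped (sum over which currently-grounded one goes next):
  1 to go: {3} 1  {6} 1
  2 to go: {3,6} 2  {5,6} 1
  3 to go: {3,5,6} 3  {4,5,6} 1
  4 to go: {3,4,5,6} 4
  5 to go: {2,3,4,5,6} 4
  if 0:i drops first: 4 orders

4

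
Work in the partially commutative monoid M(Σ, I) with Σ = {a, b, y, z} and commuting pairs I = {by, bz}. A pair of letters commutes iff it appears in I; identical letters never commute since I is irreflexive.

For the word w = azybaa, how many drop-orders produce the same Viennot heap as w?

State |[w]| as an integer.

3

#0=a has no predecessor
#1=z depends on [0:a]
#2=y depends on [1:z]
#3=b depends on [0:a]
#4=a depends on [2:y, 3:b]
#5=a depends on [4:a]
sources: [0:a]
N(rest) = Σ N(rest − s) over sources s of rest; N(one piece) = 1:
  size 1 → [5]=1
  size 2 → [4,5]=1
  size 3 → [2,4,5]=1  [3,4,5]=1
  size 4 → [1,2,4,5]=1  [2,3,4,5]=2
  first=0(a) contributes 3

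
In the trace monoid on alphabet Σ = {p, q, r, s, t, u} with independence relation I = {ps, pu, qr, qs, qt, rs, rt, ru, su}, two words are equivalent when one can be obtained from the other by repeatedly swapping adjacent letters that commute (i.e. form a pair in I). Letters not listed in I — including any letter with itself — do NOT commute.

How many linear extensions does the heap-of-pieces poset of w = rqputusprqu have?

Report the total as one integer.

210

piece 0:r — minimal
piece 1:q — minimal
piece 2:p rests on {0:r, 1:q}
piece 3:u rests on {1:q}
piece 4:t rests on {2:p, 3:u}
piece 5:u rests on {4:t}
piece 6:s rests on {4:t}
piece 7:p rests on {4:t}
piece 8:r rests on {7:p}
piece 9:q rests on {5:u, 7:p}
piece 10:u rests on {9:q}
minimal pieces: {0:r, 1:q}
ways to finish when only these pieces remain (= sum over removing one remaining piece with nothing left below it):
  1 left: {6}→1  {8}→1  {10}→1
  2 left: {6,8}→2  {6,10}→2  {8,10}→2  {9,10}→1
  3 left: {5,9,10}→1  {6,8,10}→6  {6,9,10}→3  {8,9,10}→3
  4 left: {5,6,9,10}→4  {5,8,9,10}→4  {6,8,9,10}→12  {7,8,9,10}→3
  5 left: {5,6,8,9,10}→20  {5,7,8,9,10}→7  {6,7,8,9,10}→15
  6 left: {5,6,7,8,9,10}→42
  7 left: {4,5,6,7,8,9,10}→42
  8 left: {2,4,5,6,7,8,9,10}→42  {3,4,5,6,7,8,9,10}→42
  9 left: {0,2,4,5,6,7,8,9,10}→42  {2,3,4,5,6,7,8,9,10}→84
  placing 0:r first → 84 extensions
  placing 1:q first → 126 extensions
total linear extensions = 210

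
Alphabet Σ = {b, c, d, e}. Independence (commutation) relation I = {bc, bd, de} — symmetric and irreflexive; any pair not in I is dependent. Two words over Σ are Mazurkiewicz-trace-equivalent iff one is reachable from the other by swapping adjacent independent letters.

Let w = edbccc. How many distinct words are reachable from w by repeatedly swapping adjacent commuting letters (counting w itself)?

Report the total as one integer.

#0=e has no predecessor
#1=d has no predecessor
#2=b depends on [0:e]
#3=c depends on [0:e, 1:d]
#4=c depends on [3:c]
#5=c depends on [4:c]
sources: [0:e, 1:d]
N(rest) = Σ N(rest − s) over sources s of rest; N(one piece) = 1:
  size 1 → [2]=1  [5]=1
  size 2 → [2,5]=2  [4,5]=1
  size 3 → [2,4,5]=3  [3,4,5]=1
  size 4 → [1,3,4,5]=1  [2,3,4,5]=4
  first=0(e) contributes 5
  first=1(d) contributes 4
|[w]| = 9

9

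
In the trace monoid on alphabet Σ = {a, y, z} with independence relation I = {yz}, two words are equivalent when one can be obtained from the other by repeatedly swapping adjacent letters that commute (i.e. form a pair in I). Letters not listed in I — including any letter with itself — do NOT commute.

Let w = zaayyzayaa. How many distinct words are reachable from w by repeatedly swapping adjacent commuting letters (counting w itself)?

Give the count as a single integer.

3

#0=z has no predecessor
#1=a depends on [0:z]
#2=a depends on [1:a]
#3=y depends on [2:a]
#4=y depends on [3:y]
#5=z depends on [2:a]
#6=a depends on [4:y, 5:z]
#7=y depends on [6:a]
#8=a depends on [7:y]
#9=a depends on [8:a]
sources: [0:z]
N(rest) = Σ N(rest − s) over sources s of rest; N(one piece) = 1:
  size 1 → [9]=1
  size 2 → [8,9]=1
  size 3 → [7,8,9]=1
  size 4 → [6,7,8,9]=1
  size 5 → [4,6,7,8,9]=1  [5,6,7,8,9]=1
  size 6 → [3,4,6,7,8,9]=1  [4,5,6,7,8,9]=2
  size 7 → [3,4,5,6,7,8,9]=3
  size 8 → [2,3,4,5,6,7,8,9]=3
  first=0(z) contributes 3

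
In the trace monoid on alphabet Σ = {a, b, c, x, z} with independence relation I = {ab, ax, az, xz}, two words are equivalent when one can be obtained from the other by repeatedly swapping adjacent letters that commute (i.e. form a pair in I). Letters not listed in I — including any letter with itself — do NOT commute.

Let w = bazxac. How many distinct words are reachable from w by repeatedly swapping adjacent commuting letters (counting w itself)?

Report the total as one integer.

drop 0:b onto floor
drop 1:a onto floor
drop 2:z onto {0:b}
drop 3:x onto {0:b}
drop 4:a onto {1:a}
drop 5:c onto {2:z, 3:x, 4:a}
ground layer = {0:b, 1:a}
drop-orders for the pieces not yet dropped (sum over which currently-grounded one goes next):
  1 to go: {5} 1
  2 to go: {2,5} 1  {3,5} 1  {4,5} 1
  3 to go: {1,4,5} 1  {2,3,5} 2  {2,4,5} 2  {3,4,5} 2
  4 to go: {0,2,3,5} 2  {1,2,4,5} 3  {1,3,4,5} 3  {2,3,4,5} 6
  if 0:b drops first: 12 orders
  if 1:a drops first: 8 orders
heap linearizations: 20

20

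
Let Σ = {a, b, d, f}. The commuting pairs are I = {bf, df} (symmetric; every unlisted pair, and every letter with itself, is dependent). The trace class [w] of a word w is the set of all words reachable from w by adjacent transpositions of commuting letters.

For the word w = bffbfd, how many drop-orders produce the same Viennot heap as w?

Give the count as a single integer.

20

piece 0:b — minimal
piece 1:f — minimal
piece 2:f rests on {1:f}
piece 3:b rests on {0:b}
piece 4:f rests on {2:f}
piece 5:d rests on {3:b}
minimal pieces: {0:b, 1:f}
ways to finish when only these pieces remain (= sum over removing one remaining piece with nothing left below it):
  1 left: {4}→1  {5}→1
  2 left: {2,4}→1  {3,5}→1  {4,5}→2
  3 left: {0,3,5}→1  {1,2,4}→1  {2,4,5}→3  {3,4,5}→3
  4 left: {0,3,4,5}→4  {1,2,4,5}→4  {2,3,4,5}→6
  placing 0:b first → 10 extensions
  placing 1:f first → 10 extensions
total linear extensions = 20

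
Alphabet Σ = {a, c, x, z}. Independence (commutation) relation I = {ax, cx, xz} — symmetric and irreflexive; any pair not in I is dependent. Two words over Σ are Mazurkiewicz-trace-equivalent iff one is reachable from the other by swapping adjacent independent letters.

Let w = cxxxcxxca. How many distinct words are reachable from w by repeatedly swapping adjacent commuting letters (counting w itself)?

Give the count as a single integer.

drop 0:c onto floor
drop 1:x onto floor
drop 2:x onto {1:x}
drop 3:x onto {2:x}
drop 4:c onto {0:c}
drop 5:x onto {3:x}
drop 6:x onto {5:x}
drop 7:c onto {4:c}
drop 8:a onto {7:c}
ground layer = {0:c, 1:x}
drop-orders for the pieces not yet dropped (sum over which currently-grounded one goes next):
  1 to go: {6} 1  {8} 1
  2 to go: {5,6} 1  {6,8} 2  {7,8} 1
  3 to go: {3,5,6} 1  {4,7,8} 1  {5,6,8} 3  {6,7,8} 3
  4 to go: {0,4,7,8} 1  {2,3,5,6} 1  {3,5,6,8} 4  {4,6,7,8} 4  {5,6,7,8} 6
  5 to go: {0,4,6,7,8} 5  {1,2,3,5,6} 1  {2,3,5,6,8} 5  {3,5,6,7,8} 10  {4,5,6,7,8} 10
  6 to go: {0,4,5,6,7,8} 15  {1,2,3,5,6,8} 6  {2,3,5,6,7,8} 15  {3,4,5,6,7,8} 20
  7 to go: {0,3,4,5,6,7,8} 35  {1,2,3,5,6,7,8} 21  {2,3,4,5,6,7,8} 35
  if 0:c drops first: 56 orders
  if 1:x drops first: 70 orders
heap linearizations: 126

126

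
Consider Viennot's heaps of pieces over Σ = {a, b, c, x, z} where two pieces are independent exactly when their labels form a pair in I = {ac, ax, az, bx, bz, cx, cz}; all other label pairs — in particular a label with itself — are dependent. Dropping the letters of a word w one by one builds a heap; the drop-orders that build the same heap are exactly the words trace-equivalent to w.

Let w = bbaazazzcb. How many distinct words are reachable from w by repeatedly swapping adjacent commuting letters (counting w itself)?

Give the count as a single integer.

#0=b has no predecessor
#1=b depends on [0:b]
#2=a depends on [1:b]
#3=a depends on [2:a]
#4=z has no predecessor
#5=a depends on [3:a]
#6=z depends on [4:z]
#7=z depends on [6:z]
#8=c depends on [1:b]
#9=b depends on [5:a, 8:c]
sources: [0:b, 4:z]
N(rest) = Σ N(rest − s) over sources s of rest; N(one piece) = 1:
  size 1 → [7]=1  [9]=1
  size 2 → [5,9]=1  [6,7]=1  [7,9]=2  [8,9]=1
  size 3 → [3,5,9]=1  [4,6,7]=1  [5,7,9]=3  [5,8,9]=2  [6,7,9]=3  [7,8,9]=3
  size 4 → [2,3,5,9]=1  [3,5,7,9]=4  [3,5,8,9]=3  [4,6,7,9]=4  [5,6,7,9]=6  [5,7,8,9]=8  [6,7,8,9]=6
  size 5 → [2,3,5,7,9]=5  [2,3,5,8,9]=4  [3,5,6,7,9]=10  [3,5,7,8,9]=15  [4,5,6,7,9]=10  [4,6,7,8,9]=10  [5,6,7,8,9]=20
  size 6 → [1,2,3,5,8,9]=4  [2,3,5,6,7,9]=15  [2,3,5,7,8,9]=24  [3,4,5,6,7,9]=20  [3,5,6,7,8,9]=45  [4,5,6,7,8,9]=40
  size 7 → [0,1,2,3,5,8,9]=4  [1,2,3,5,7,8,9]=28  [2,3,4,5,6,7,9]=35  [2,3,5,6,7,8,9]=84  [3,4,5,6,7,8,9]=105
  size 8 → [0,1,2,3,5,7,8,9]=32  [1,2,3,5,6,7,8,9]=112  [2,3,4,5,6,7,8,9]=224
  first=0(b) contributes 336
  first=4(z) contributes 144
|[w]| = 480

480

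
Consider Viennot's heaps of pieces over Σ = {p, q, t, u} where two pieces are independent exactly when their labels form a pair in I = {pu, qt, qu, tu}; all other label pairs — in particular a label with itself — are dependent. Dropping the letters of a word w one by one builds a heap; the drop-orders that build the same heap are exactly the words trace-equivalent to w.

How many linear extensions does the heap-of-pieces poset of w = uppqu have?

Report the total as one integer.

piece 0:u — minimal
piece 1:p — minimal
piece 2:p rests on {1:p}
piece 3:q rests on {2:p}
piece 4:u rests on {0:u}
minimal pieces: {0:u, 1:p}
ways to finish when only these pieces remain (= sum over removing one remaining piece with nothing left below it):
  1 left: {3}→1  {4}→1
  2 left: {0,4}→1  {2,3}→1  {3,4}→2
  3 left: {0,3,4}→3  {1,2,3}→1  {2,3,4}→3
  placing 0:u first → 4 extensions
  placing 1:p first → 6 extensions
total linear extensions = 10

10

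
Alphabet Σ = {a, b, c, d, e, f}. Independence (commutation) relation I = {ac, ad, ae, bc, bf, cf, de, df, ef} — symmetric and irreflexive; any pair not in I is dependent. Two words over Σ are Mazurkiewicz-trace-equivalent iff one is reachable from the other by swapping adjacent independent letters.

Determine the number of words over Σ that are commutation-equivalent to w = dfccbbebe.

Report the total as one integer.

piece 0:d — minimal
piece 1:f — minimal
piece 2:c rests on {0:d}
piece 3:c rests on {2:c}
piece 4:b rests on {0:d}
piece 5:b rests on {4:b}
piece 6:e rests on {3:c, 5:b}
piece 7:b rests on {6:e}
piece 8:e rests on {7:b}
minimal pieces: {0:d, 1:f}
ways to finish when only these pieces remain (= sum over removing one remaining piece with nothing left below it):
  1 left: {1}→1  {8}→1
  2 left: {1,8}→2  {7,8}→1
  3 left: {1,7,8}→3  {6,7,8}→1
  4 left: {1,6,7,8}→4  {3,6,7,8}→1  {5,6,7,8}→1
  5 left: {1,3,6,7,8}→5  {1,5,6,7,8}→5  {2,3,6,7,8}→1  {3,5,6,7,8}→2  {4,5,6,7,8}→1
  6 left: {1,2,3,6,7,8}→6  {1,3,5,6,7,8}→12  {1,4,5,6,7,8}→6  {2,3,5,6,7,8}→3  {3,4,5,6,7,8}→3
  7 left: {1,2,3,5,6,7,8}→21  {1,3,4,5,6,7,8}→21  {2,3,4,5,6,7,8}→6
  placing 0:d first → 48 extensions
  placing 1:f first → 6 extensions
total linear extensions = 54

54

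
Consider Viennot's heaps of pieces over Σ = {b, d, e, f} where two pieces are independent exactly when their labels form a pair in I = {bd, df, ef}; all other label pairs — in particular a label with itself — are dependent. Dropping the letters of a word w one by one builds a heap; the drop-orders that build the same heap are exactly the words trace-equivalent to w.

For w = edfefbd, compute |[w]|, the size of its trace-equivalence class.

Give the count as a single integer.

25

drop 0:e onto floor
drop 1:d onto {0:e}
drop 2:f onto floor
drop 3:e onto {1:d}
drop 4:f onto {2:f}
drop 5:b onto {3:e, 4:f}
drop 6:d onto {3:e}
ground layer = {0:e, 2:f}
drop-orders for the pieces not yet dropped (sum over which currently-grounded one goes next):
  1 to go: {5} 1  {6} 1
  2 to go: {4,5} 1  {5,6} 2
  3 to go: {2,4,5} 1  {3,5,6} 2  {4,5,6} 3
  4 to go: {1,3,5,6} 2  {2,4,5,6} 4  {3,4,5,6} 5
  5 to go: {0,1,3,5,6} 2  {1,3,4,5,6} 7  {2,3,4,5,6} 9
  if 0:e drops first: 16 orders
  if 2:f drops first: 9 orders
heap linearizations: 25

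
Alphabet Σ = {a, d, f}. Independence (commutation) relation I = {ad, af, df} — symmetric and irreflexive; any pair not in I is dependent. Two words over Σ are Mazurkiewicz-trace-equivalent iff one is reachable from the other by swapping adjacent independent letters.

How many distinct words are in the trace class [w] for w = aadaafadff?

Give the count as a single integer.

2520

drop 0:a onto floor
drop 1:a onto {0:a}
drop 2:d onto floor
drop 3:a onto {1:a}
drop 4:a onto {3:a}
drop 5:f onto floor
drop 6:a onto {4:a}
drop 7:d onto {2:d}
drop 8:f onto {5:f}
drop 9:f onto {8:f}
ground layer = {0:a, 2:d, 5:f}
drop-orders for the pieces not yet dropped (sum over which currently-grounded one goes next):
  1 to go: {6} 1  {7} 1  {9} 1
  2 to go: {2,7} 1  {4,6} 1  {6,7} 2  {6,9} 2  {7,9} 2  {8,9} 1
  3 to go: {2,6,7} 3  {2,7,9} 3  {3,4,6} 1  {4,6,7} 3  {4,6,9} 3  {5,8,9} 1  {6,7,9} 6  {6,8,9} 3  {7,8,9} 3
  4 to go: {1,3,4,6} 1  {2,4,6,7} 6  {2,6,7,9} 12  {2,7,8,9} 6  {3,4,6,7} 4  {3,4,6,9} 4  {4,6,7,9} 12  {4,6,8,9} 6  {5,6,8,9} 4  {5,7,8,9} 4  {6,7,8,9} 12
  5 to go: {0,1,3,4,6} 1  {1,3,4,6,7} 5  {1,3,4,6,9} 5  {2,3,4,6,7} 10  {2,4,6,7,9} 30  {2,5,7,8,9} 10  {2,6,7,8,9} 30  {3,4,6,7,9} 20  {3,4,6,8,9} 10  {4,5,6,8,9} 10  {4,6,7,8,9} 30  {5,6,7,8,9} 20
  6 to go: {0,1,3,4,6,7} 6  {0,1,3,4,6,9} 6  {1,2,3,4,6,7} 15  {1,3,4,6,7,9} 30  {1,3,4,6,8,9} 15  {2,3,4,6,7,9} 60  {2,4,6,7,8,9} 90  {2,5,6,7,8,9} 60  {3,4,5,6,8,9} 20  {3,4,6,7,8,9} 60  {4,5,6,7,8,9} 60
  7 to go: {0,1,2,3,4,6,7} 21  {0,1,3,4,6,7,9} 42  {0,1,3,4,6,8,9} 21  {1,2,3,4,6,7,9} 105  {1,3,4,5,6,8,9} 35  {1,3,4,6,7,8,9} 105  {2,3,4,6,7,8,9} 210  {2,4,5,6,7,8,9} 210  {3,4,5,6,7,8,9} 140
  8 to go: {0,1,2,3,4,6,7,9} 168  {0,1,3,4,5,6,8,9} 56  {0,1,3,4,6,7,8,9} 168  {1,2,3,4,6,7,8,9} 420  {1,3,4,5,6,7,8,9} 280  {2,3,4,5,6,7,8,9} 560
  if 0:a drops first: 1260 orders
  if 2:d drops first: 504 orders
  if 5:f drops first: 756 orders
heap linearizations: 2520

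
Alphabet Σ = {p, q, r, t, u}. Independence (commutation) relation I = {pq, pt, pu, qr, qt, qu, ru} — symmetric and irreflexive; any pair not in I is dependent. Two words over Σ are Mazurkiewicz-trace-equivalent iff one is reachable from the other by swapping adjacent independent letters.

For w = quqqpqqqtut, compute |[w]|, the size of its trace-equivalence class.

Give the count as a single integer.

#0=q has no predecessor
#1=u has no predecessor
#2=q depends on [0:q]
#3=q depends on [2:q]
#4=p has no predecessor
#5=q depends on [3:q]
#6=q depends on [5:q]
#7=q depends on [6:q]
#8=t depends on [1:u]
#9=u depends on [8:t]
#10=t depends on [9:u]
sources: [0:q, 1:u, 4:p]
N(rest) = Σ N(rest − s) over sources s of rest; N(one piece) = 1:
  size 1 → [4]=1  [7]=1  [10]=1
  size 2 → [4,7]=2  [4,10]=2  [6,7]=1  [7,10]=2  [9,10]=1
  size 3 → [4,6,7]=3  [4,7,10]=6  [4,9,10]=3  [5,6,7]=1  [6,7,10]=3  [7,9,10]=3  [8,9,10]=1
  size 4 → [1,8,9,10]=1  [3,5,6,7]=1  [4,5,6,7]=4  [4,6,7,10]=12  [4,7,9,10]=12  [4,8,9,10]=4  [5,6,7,10]=4  [6,7,9,10]=6  [7,8,9,10]=4
  size 5 → [1,4,8,9,10]=5  [1,7,8,9,10]=5  [2,3,5,6,7]=1  [3,4,5,6,7]=5  [3,5,6,7,10]=5  [4,5,6,7,10]=20  [4,6,7,9,10]=30  [4,7,8,9,10]=20  [5,6,7,9,10]=10  [6,7,8,9,10]=10
  size 6 → [0,2,3,5,6,7]=1  [1,4,7,8,9,10]=30  [1,6,7,8,9,10]=15  [2,3,4,5,6,7]=6  [2,3,5,6,7,10]=6  [3,4,5,6,7,10]=30  [3,5,6,7,9,10]=15  [4,5,6,7,9,10]=60  [4,6,7,8,9,10]=60  [5,6,7,8,9,10]=20
  size 7 → [0,2,3,4,5,6,7]=7  [0,2,3,5,6,7,10]=7  [1,4,6,7,8,9,10]=105  [1,5,6,7,8,9,10]=35  [2,3,4,5,6,7,10]=42  [2,3,5,6,7,9,10]=21  [3,4,5,6,7,9,10]=105  [3,5,6,7,8,9,10]=35  [4,5,6,7,8,9,10]=140
  size 8 → [0,2,3,4,5,6,7,10]=56  [0,2,3,5,6,7,9,10]=28  [1,3,5,6,7,8,9,10]=70  [1,4,5,6,7,8,9,10]=280  [2,3,4,5,6,7,9,10]=168  [2,3,5,6,7,8,9,10]=56  [3,4,5,6,7,8,9,10]=280
  size 9 → [0,2,3,4,5,6,7,9,10]=252  [0,2,3,5,6,7,8,9,10]=84  [1,2,3,5,6,7,8,9,10]=126  [1,3,4,5,6,7,8,9,10]=630  [2,3,4,5,6,7,8,9,10]=504
  first=0(q) contributes 1260
  first=1(u) contributes 840
  first=4(p) contributes 210
|[w]| = 2310

2310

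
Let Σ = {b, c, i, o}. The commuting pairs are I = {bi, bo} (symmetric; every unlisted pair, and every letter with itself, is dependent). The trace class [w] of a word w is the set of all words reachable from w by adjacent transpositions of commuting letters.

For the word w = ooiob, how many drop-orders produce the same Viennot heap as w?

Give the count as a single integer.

5

drop 0:o onto floor
drop 1:o onto {0:o}
drop 2:i onto {1:o}
drop 3:o onto {2:i}
drop 4:b onto floor
ground layer = {0:o, 4:b}
drop-orders for the pieces not yet dropped (sum over which currently-grounded one goes next):
  1 to go: {3} 1  {4} 1
  2 to go: {2,3} 1  {3,4} 2
  3 to go: {1,2,3} 1  {2,3,4} 3
  if 0:o drops first: 4 orders
  if 4:b drops first: 1 orders
heap linearizations: 5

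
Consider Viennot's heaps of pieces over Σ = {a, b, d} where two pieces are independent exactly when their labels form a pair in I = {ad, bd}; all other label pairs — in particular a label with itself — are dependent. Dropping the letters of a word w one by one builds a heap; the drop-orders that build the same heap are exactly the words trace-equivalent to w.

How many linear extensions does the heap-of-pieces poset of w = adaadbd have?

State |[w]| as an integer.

35

piece 0:a — minimal
piece 1:d — minimal
piece 2:a rests on {0:a}
piece 3:a rests on {2:a}
piece 4:d rests on {1:d}
piece 5:b rests on {3:a}
piece 6:d rests on {4:d}
minimal pieces: {0:a, 1:d}
ways to finish when only these pieces remain (= sum over removing one remaining piece with nothing left below it):
  1 left: {5}→1  {6}→1
  2 left: {3,5}→1  {4,6}→1  {5,6}→2
  3 left: {1,4,6}→1  {2,3,5}→1  {3,5,6}→3  {4,5,6}→3
  4 left: {0,2,3,5}→1  {1,4,5,6}→4  {2,3,5,6}→4  {3,4,5,6}→6
  5 left: {0,2,3,5,6}→5  {1,3,4,5,6}→10  {2,3,4,5,6}→10
  placing 0:a first → 20 extensions
  placing 1:d first → 15 extensions
total linear extensions = 35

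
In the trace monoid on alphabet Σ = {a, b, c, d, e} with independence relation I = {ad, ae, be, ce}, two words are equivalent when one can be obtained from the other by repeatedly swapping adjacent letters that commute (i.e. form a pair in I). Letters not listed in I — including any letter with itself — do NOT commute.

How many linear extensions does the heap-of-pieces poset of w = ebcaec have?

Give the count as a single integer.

piece 0:e — minimal
piece 1:b — minimal
piece 2:c rests on {1:b}
piece 3:a rests on {2:c}
piece 4:e rests on {0:e}
piece 5:c rests on {3:a}
minimal pieces: {0:e, 1:b}
ways to finish when only these pieces remain (= sum over removing one remaining piece with nothing left below it):
  1 left: {4}→1  {5}→1
  2 left: {0,4}→1  {3,5}→1  {4,5}→2
  3 left: {0,4,5}→3  {2,3,5}→1  {3,4,5}→3
  4 left: {0,3,4,5}→6  {1,2,3,5}→1  {2,3,4,5}→4
  placing 0:e first → 5 extensions
  placing 1:b first → 10 extensions
total linear extensions = 15

15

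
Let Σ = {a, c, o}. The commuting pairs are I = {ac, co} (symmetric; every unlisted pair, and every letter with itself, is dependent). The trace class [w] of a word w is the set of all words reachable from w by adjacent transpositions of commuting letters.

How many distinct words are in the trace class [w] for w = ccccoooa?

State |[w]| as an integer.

70

piece 0:c — minimal
piece 1:c rests on {0:c}
piece 2:c rests on {1:c}
piece 3:c rests on {2:c}
piece 4:o — minimal
piece 5:o rests on {4:o}
piece 6:o rests on {5:o}
piece 7:a rests on {6:o}
minimal pieces: {0:c, 4:o}
ways to finish when only these pieces remain (= sum over removing one remaining piece with nothing left below it):
  1 left: {3}→1  {7}→1
  2 left: {2,3}→1  {3,7}→2  {6,7}→1
  3 left: {1,2,3}→1  {2,3,7}→3  {3,6,7}→3  {5,6,7}→1
  4 left: {0,1,2,3}→1  {1,2,3,7}→4  {2,3,6,7}→6  {3,5,6,7}→4  {4,5,6,7}→1
  5 left: {0,1,2,3,7}→5  {1,2,3,6,7}→10  {2,3,5,6,7}→10  {3,4,5,6,7}→5
  6 left: {0,1,2,3,6,7}→15  {1,2,3,5,6,7}→20  {2,3,4,5,6,7}→15
  placing 0:c first → 35 extensions
  placing 4:o first → 35 extensions
total linear extensions = 70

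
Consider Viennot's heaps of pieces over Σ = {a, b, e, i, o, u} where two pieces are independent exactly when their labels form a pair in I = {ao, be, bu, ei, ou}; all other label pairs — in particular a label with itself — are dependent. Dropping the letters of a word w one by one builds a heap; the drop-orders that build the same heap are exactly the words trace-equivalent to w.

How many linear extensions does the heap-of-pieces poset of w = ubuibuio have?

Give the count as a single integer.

6

0(u) covers ∅
1(b) covers ∅
2(u) covers 0:u
3(i) covers 1:b, 2:u
4(b) covers 3:i
5(u) covers 3:i
6(i) covers 4:b, 5:u
7(o) covers 6:i
floor of heap: 0:u, 1:b
completions by unplaced set U, small U first (add the entries for U minus each lowest piece of U):
  |U|=1: {7}:1
  |U|=2: {6,7}:1
  |U|=3: {4,6,7}:1  {5,6,7}:1
  |U|=4: {4,5,6,7}:2
  |U|=5: {3,4,5,6,7}:2
  |U|=6: {1,3,4,5,6,7}:2  {2,3,4,5,6,7}:2
  start at 0(u): 4
  start at 1(b): 2
sum over floor = 6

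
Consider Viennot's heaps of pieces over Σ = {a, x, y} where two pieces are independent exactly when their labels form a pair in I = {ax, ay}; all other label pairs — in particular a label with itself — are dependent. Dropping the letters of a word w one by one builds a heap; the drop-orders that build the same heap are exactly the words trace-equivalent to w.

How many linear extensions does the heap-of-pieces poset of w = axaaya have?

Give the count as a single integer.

15

piece 0:a — minimal
piece 1:x — minimal
piece 2:a rests on {0:a}
piece 3:a rests on {2:a}
piece 4:y rests on {1:x}
piece 5:a rests on {3:a}
minimal pieces: {0:a, 1:x}
ways to finish when only these pieces remain (= sum over removing one remaining piece with nothing left below it):
  1 left: {4}→1  {5}→1
  2 left: {1,4}→1  {3,5}→1  {4,5}→2
  3 left: {1,4,5}→3  {2,3,5}→1  {3,4,5}→3
  4 left: {0,2,3,5}→1  {1,3,4,5}→6  {2,3,4,5}→4
  placing 0:a first → 10 extensions
  placing 1:x first → 5 extensions
total linear extensions = 15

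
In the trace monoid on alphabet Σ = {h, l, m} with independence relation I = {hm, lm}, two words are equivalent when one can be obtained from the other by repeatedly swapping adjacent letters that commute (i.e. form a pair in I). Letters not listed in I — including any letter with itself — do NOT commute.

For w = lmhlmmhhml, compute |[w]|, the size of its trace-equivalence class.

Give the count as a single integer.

210

piece 0:l — minimal
piece 1:m — minimal
piece 2:h rests on {0:l}
piece 3:l rests on {2:h}
piece 4:m rests on {1:m}
piece 5:m rests on {4:m}
piece 6:h rests on {3:l}
piece 7:h rests on {6:h}
piece 8:m rests on {5:m}
piece 9:l rests on {7:h}
minimal pieces: {0:l, 1:m}
ways to finish when only these pieces remain (= sum over removing one remaining piece with nothing left below it):
  1 left: {8}→1  {9}→1
  2 left: {5,8}→1  {7,9}→1  {8,9}→2
  3 left: {4,5,8}→1  {5,8,9}→3  {6,7,9}→1  {7,8,9}→3
  4 left: {1,4,5,8}→1  {3,6,7,9}→1  {4,5,8,9}→4  {5,7,8,9}→6  {6,7,8,9}→4
  5 left: {1,4,5,8,9}→5  {2,3,6,7,9}→1  {3,6,7,8,9}→5  {4,5,7,8,9}→10  {5,6,7,8,9}→10
  6 left: {0,2,3,6,7,9}→1  {1,4,5,7,8,9}→15  {2,3,6,7,8,9}→6  {3,5,6,7,8,9}→15  {4,5,6,7,8,9}→20
  7 left: {0,2,3,6,7,8,9}→7  {1,4,5,6,7,8,9}→35  {2,3,5,6,7,8,9}→21  {3,4,5,6,7,8,9}→35
  8 left: {0,2,3,5,6,7,8,9}→28  {1,3,4,5,6,7,8,9}→70  {2,3,4,5,6,7,8,9}→56
  placing 0:l first → 126 extensions
  placing 1:m first → 84 extensions
total linear extensions = 210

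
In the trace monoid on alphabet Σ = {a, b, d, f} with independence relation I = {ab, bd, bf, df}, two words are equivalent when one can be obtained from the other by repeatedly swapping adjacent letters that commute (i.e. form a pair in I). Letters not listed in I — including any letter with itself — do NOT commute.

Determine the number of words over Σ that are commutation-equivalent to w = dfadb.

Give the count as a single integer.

10

piece 0:d — minimal
piece 1:f — minimal
piece 2:a rests on {0:d, 1:f}
piece 3:d rests on {2:a}
piece 4:b — minimal
minimal pieces: {0:d, 1:f, 4:b}
ways to finish when only these pieces remain (= sum over removing one remaining piece with nothing left below it):
  1 left: {3}→1  {4}→1
  2 left: {2,3}→1  {3,4}→2
  3 left: {0,2,3}→1  {1,2,3}→1  {2,3,4}→3
  placing 0:d first → 4 extensions
  placing 1:f first → 4 extensions
  placing 4:b first → 2 extensions
total linear extensions = 10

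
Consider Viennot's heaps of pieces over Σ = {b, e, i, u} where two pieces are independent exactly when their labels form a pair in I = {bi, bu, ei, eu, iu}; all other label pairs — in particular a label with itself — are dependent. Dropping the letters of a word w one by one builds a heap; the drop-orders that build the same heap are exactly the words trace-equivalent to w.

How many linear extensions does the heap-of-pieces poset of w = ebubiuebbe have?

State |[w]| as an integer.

360

0(e) covers ∅
1(b) covers 0:e
2(u) covers ∅
3(b) covers 1:b
4(i) covers ∅
5(u) covers 2:u
6(e) covers 3:b
7(b) covers 6:e
8(b) covers 7:b
9(e) covers 8:b
floor of heap: 0:e, 2:u, 4:i
completions by unplaced set U, small U first (add the entries for U minus each lowest piece of U):
  |U|=1: {4}:1  {5}:1  {9}:1
  |U|=2: {2,5}:1  {4,5}:2  {4,9}:2  {5,9}:2  {8,9}:1
  |U|=3: {2,4,5}:3  {2,5,9}:3  {4,5,9}:6  {4,8,9}:3  {5,8,9}:3  {7,8,9}:1
  |U|=4: {2,4,5,9}:12  {2,5,8,9}:6  {4,5,8,9}:12  {4,7,8,9}:4  {5,7,8,9}:4  {6,7,8,9}:1
  |U|=5: {2,4,5,8,9}:30  {2,5,7,8,9}:10  {3,6,7,8,9}:1  {4,5,7,8,9}:20  {4,6,7,8,9}:5  {5,6,7,8,9}:5
  |U|=6: {1,3,6,7,8,9}:1  {2,4,5,7,8,9}:60  {2,5,6,7,8,9}:15  {3,4,6,7,8,9}:6  {3,5,6,7,8,9}:6  {4,5,6,7,8,9}:30
  |U|=7: {0,1,3,6,7,8,9}:1  {1,3,4,6,7,8,9}:7  {1,3,5,6,7,8,9}:7  {2,3,5,6,7,8,9}:21  {2,4,5,6,7,8,9}:105  {3,4,5,6,7,8,9}:42
  |U|=8: {0,1,3,4,6,7,8,9}:8  {0,1,3,5,6,7,8,9}:8  {1,2,3,5,6,7,8,9}:28  {1,3,4,5,6,7,8,9}:56  {2,3,4,5,6,7,8,9}:168
  start at 0(e): 252
  start at 2(u): 72
  start at 4(i): 36
sum over floor = 360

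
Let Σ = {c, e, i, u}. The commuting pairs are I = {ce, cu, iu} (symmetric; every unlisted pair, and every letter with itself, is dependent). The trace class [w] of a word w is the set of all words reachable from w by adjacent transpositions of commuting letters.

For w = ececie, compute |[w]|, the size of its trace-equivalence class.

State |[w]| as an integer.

6

piece 0:e — minimal
piece 1:c — minimal
piece 2:e rests on {0:e}
piece 3:c rests on {1:c}
piece 4:i rests on {2:e, 3:c}
piece 5:e rests on {4:i}
minimal pieces: {0:e, 1:c}
ways to finish when only these pieces remain (= sum over removing one remaining piece with nothing left below it):
  1 left: {5}→1
  2 left: {4,5}→1
  3 left: {2,4,5}→1  {3,4,5}→1
  4 left: {0,2,4,5}→1  {1,3,4,5}→1  {2,3,4,5}→2
  placing 0:e first → 3 extensions
  placing 1:c first → 3 extensions
total linear extensions = 6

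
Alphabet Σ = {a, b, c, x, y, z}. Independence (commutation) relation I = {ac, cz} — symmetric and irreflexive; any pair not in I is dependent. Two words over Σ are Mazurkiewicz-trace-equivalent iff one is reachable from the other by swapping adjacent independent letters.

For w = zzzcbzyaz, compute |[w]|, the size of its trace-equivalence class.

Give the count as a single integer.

#0=z has no predecessor
#1=z depends on [0:z]
#2=z depends on [1:z]
#3=c has no predecessor
#4=b depends on [2:z, 3:c]
#5=z depends on [4:b]
#6=y depends on [5:z]
#7=a depends on [6:y]
#8=z depends on [7:a]
sources: [0:z, 3:c]
N(rest) = Σ N(rest − s) over sources s of rest; N(one piece) = 1:
  size 1 → [8]=1
  size 2 → [7,8]=1
  size 3 → [6,7,8]=1
  size 4 → [5,6,7,8]=1
  size 5 → [4,5,6,7,8]=1
  size 6 → [2,4,5,6,7,8]=1  [3,4,5,6,7,8]=1
  size 7 → [1,2,4,5,6,7,8]=1  [2,3,4,5,6,7,8]=2
  first=0(z) contributes 3
  first=3(c) contributes 1
|[w]| = 4

4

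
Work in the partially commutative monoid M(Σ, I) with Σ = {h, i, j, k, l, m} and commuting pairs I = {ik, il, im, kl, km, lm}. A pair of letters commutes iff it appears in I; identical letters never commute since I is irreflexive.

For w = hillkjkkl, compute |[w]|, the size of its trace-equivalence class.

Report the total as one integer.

36

0(h) covers ∅
1(i) covers 0:h
2(l) covers 0:h
3(l) covers 2:l
4(k) covers 0:h
5(j) covers 1:i, 3:l, 4:k
6(k) covers 5:j
7(k) covers 6:k
8(l) covers 5:j
floor of heap: 0:h
completions by unplaced set U, small U first (add the entries for U minus each lowest piece of U):
  |U|=1: {7}:1  {8}:1
  |U|=2: {6,7}:1  {7,8}:2
  |U|=3: {6,7,8}:3
  |U|=4: {5,6,7,8}:3
  |U|=5: {1,5,6,7,8}:3  {3,5,6,7,8}:3  {4,5,6,7,8}:3
  |U|=6: {1,3,5,6,7,8}:6  {1,4,5,6,7,8}:6  {2,3,5,6,7,8}:3  {3,4,5,6,7,8}:6
  |U|=7: {1,2,3,5,6,7,8}:9  {1,3,4,5,6,7,8}:18  {2,3,4,5,6,7,8}:9
  start at 0(h): 36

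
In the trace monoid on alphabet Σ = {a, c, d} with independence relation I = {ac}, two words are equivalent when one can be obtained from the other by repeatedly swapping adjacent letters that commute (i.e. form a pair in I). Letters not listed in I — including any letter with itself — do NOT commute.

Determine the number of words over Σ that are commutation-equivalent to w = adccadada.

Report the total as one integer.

3

drop 0:a onto floor
drop 1:d onto {0:a}
drop 2:c onto {1:d}
drop 3:c onto {2:c}
drop 4:a onto {1:d}
drop 5:d onto {3:c, 4:a}
drop 6:a onto {5:d}
drop 7:d onto {6:a}
drop 8:a onto {7:d}
ground layer = {0:a}
drop-orders for the pieces not yet dropped (sum over which currently-grounded one goes next):
  1 to go: {8} 1
  2 to go: {7,8} 1
  3 to go: {6,7,8} 1
  4 to go: {5,6,7,8} 1
  5 to go: {3,5,6,7,8} 1  {4,5,6,7,8} 1
  6 to go: {2,3,5,6,7,8} 1  {3,4,5,6,7,8} 2
  7 to go: {2,3,4,5,6,7,8} 3
  if 0:a drops first: 3 orders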